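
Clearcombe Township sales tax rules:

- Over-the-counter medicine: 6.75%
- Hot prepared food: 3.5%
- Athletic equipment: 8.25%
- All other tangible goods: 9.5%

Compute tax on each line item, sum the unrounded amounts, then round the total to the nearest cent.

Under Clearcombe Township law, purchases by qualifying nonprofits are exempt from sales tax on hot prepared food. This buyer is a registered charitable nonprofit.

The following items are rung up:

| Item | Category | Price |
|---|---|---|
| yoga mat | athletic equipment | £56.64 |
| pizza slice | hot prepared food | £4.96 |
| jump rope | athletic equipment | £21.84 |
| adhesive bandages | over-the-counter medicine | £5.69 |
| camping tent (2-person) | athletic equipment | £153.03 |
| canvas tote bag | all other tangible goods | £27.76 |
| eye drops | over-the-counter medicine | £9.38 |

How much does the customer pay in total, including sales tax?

Yoga mat £56.64: athletic equipment → 8.25% → £4.6728
Pizza slice £4.96: hot prepared food, buyer-exempt → 0% → £0.00
Jump rope £21.84: athletic equipment → 8.25% → £1.8018
Adhesive bandages £5.69: over-the-counter medicine → 6.75% → £0.384075
Camping tent (2-person) £153.03: athletic equipment → 8.25% → £12.624975
Canvas tote bag £27.76: all other tangible goods → 9.5% → £2.6372
Eye drops £9.38: over-the-counter medicine → 6.75% → £0.63315
Subtotal = £279.30; unrounded tax = £22.754 → £22.75; total due = £302.05

£302.05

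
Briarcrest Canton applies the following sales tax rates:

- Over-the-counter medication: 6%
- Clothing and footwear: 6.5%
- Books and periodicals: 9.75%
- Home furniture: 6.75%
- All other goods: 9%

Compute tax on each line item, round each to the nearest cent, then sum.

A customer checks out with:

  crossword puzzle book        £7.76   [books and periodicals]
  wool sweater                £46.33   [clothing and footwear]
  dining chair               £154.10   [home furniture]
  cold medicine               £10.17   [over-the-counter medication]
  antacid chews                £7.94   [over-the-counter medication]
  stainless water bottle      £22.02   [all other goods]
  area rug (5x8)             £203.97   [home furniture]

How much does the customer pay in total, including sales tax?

Crossword puzzle book £7.76: books and periodicals → 9.75% → £0.76
Wool sweater £46.33: clothing and footwear → 6.5% → £3.01
Dining chair £154.10: home furniture → 6.75% → £10.40
Cold medicine £10.17: over-the-counter medication → 6% → £0.61
Antacid chews £7.94: over-the-counter medication → 6% → £0.48
Stainless water bottle £22.02: all other goods → 9% → £1.98
Area rug (5x8) £203.97: home furniture → 6.75% → £13.77
Subtotal = £452.29; tax = £31.01; total due = £483.30

£483.30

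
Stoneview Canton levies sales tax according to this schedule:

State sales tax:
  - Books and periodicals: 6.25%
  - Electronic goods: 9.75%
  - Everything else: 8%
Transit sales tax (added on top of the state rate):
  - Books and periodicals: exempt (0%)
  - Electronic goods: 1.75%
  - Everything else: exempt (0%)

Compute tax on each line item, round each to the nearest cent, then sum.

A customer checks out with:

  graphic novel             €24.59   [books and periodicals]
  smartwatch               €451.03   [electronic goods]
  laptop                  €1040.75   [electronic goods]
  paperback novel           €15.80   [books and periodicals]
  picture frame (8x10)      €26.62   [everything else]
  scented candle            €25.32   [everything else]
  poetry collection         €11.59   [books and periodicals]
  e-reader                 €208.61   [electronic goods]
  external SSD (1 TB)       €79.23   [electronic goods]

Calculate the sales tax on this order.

Graphic novel €24.59: books and periodicals → 6.25% + 0% transit = 6.25% → €1.54
Smartwatch €451.03: electronic goods → 9.75% + 1.75% transit = 11.5% → €51.87
Laptop €1040.75: electronic goods → 9.75% + 1.75% transit = 11.5% → €119.69
Paperback novel €15.80: books and periodicals → 6.25% + 0% transit = 6.25% → €0.99
Picture frame (8x10) €26.62: everything else → 8% + 0% transit = 8% → €2.13
Scented candle €25.32: everything else → 8% + 0% transit = 8% → €2.03
Poetry collection €11.59: books and periodicals → 6.25% + 0% transit = 6.25% → €0.72
E-reader €208.61: electronic goods → 9.75% + 1.75% transit = 11.5% → €23.99
External SSD (1 TB) €79.23: electronic goods → 9.75% + 1.75% transit = 11.5% → €9.11
Total tax = €1.54 + €51.87 + €119.69 + €0.99 + €2.13 + €2.03 + €0.72 + €23.99 + €9.11 = €212.07

€212.07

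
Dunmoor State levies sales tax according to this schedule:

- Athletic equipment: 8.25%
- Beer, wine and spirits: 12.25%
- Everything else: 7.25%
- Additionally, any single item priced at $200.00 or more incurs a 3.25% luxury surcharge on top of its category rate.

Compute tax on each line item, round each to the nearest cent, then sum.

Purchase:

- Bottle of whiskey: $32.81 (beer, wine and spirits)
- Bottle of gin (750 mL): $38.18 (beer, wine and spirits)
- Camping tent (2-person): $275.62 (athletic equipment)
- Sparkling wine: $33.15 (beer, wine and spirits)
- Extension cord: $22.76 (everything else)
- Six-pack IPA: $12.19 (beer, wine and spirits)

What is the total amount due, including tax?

Bottle of whiskey $32.81: beer, wine and spirits → 12.25% → $4.02
Bottle of gin (750 mL) $38.18: beer, wine and spirits → 12.25% → $4.68
Camping tent (2-person) $275.62: athletic equipment → 8.25% + 3.25% surcharge = 11.5% → $31.70
Sparkling wine $33.15: beer, wine and spirits → 12.25% → $4.06
Extension cord $22.76: everything else → 7.25% → $1.65
Six-pack IPA $12.19: beer, wine and spirits → 12.25% → $1.49
Subtotal = $414.71; tax = $47.60; total due = $462.31

$462.31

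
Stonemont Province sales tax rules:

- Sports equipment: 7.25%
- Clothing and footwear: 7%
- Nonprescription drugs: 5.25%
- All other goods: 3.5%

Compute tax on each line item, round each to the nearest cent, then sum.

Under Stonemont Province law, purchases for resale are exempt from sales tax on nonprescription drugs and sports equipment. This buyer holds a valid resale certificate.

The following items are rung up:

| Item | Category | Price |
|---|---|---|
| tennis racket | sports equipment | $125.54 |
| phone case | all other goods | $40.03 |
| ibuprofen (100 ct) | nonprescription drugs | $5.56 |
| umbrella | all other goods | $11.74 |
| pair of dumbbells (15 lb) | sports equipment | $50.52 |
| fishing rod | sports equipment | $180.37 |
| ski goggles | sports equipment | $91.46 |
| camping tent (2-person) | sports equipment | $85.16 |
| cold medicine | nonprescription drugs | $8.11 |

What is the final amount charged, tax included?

Tennis racket $125.54: sports equipment, buyer-exempt → 0% → $0.00
Phone case $40.03: all other goods → 3.5% → $1.40
Ibuprofen (100 ct) $5.56: nonprescription drugs, buyer-exempt → 0% → $0.00
Umbrella $11.74: all other goods → 3.5% → $0.41
Pair of dumbbells (15 lb) $50.52: sports equipment, buyer-exempt → 0% → $0.00
Fishing rod $180.37: sports equipment, buyer-exempt → 0% → $0.00
Ski goggles $91.46: sports equipment, buyer-exempt → 0% → $0.00
Camping tent (2-person) $85.16: sports equipment, buyer-exempt → 0% → $0.00
Cold medicine $8.11: nonprescription drugs, buyer-exempt → 0% → $0.00
Subtotal = $598.49; tax = $1.81; total due = $600.30

$600.30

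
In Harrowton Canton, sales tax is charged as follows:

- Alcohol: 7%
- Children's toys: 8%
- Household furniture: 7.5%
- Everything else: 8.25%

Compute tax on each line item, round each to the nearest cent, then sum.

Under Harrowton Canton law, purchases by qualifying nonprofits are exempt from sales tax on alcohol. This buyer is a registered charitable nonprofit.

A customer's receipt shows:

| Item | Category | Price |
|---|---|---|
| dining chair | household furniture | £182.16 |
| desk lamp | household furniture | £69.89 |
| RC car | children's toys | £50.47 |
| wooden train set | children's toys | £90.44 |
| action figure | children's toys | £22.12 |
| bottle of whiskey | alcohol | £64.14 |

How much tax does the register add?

Dining chair £182.16: household furniture → 7.5% → £13.66
Desk lamp £69.89: household furniture → 7.5% → £5.24
RC car £50.47: children's toys → 8% → £4.04
Wooden train set £90.44: children's toys → 8% → £7.24
Action figure £22.12: children's toys → 8% → £1.77
Bottle of whiskey £64.14: alcohol, buyer-exempt → 0% → £0.00
Total tax = £13.66 + £5.24 + £4.04 + £7.24 + £1.77 = £31.95

£31.95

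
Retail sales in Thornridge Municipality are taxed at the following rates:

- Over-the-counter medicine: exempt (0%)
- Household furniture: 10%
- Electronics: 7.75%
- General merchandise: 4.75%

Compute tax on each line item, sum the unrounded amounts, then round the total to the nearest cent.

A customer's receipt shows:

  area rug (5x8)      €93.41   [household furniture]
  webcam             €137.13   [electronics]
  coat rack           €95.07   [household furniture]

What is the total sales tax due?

€29.48

Area rug (5x8) €93.41: household furniture → 10% → €9.341
Webcam €137.13: electronics → 7.75% → €10.627575
Coat rack €95.07: household furniture → 10% → €9.507
Unrounded tax sum = €29.475575 → €29.48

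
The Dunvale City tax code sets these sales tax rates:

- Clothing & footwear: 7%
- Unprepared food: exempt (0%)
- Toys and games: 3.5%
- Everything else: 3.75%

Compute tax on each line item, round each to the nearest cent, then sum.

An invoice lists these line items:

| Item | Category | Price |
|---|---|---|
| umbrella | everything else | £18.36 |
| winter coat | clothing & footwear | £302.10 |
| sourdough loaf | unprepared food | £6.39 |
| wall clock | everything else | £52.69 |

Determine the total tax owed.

£23.82

Umbrella £18.36: everything else → 3.75% → £0.69
Winter coat £302.10: clothing & footwear → 7% → £21.15
Sourdough loaf £6.39: unprepared food → 0% → £0.00
Wall clock £52.69: everything else → 3.75% → £1.98
Total tax = £0.69 + £21.15 + £1.98 = £23.82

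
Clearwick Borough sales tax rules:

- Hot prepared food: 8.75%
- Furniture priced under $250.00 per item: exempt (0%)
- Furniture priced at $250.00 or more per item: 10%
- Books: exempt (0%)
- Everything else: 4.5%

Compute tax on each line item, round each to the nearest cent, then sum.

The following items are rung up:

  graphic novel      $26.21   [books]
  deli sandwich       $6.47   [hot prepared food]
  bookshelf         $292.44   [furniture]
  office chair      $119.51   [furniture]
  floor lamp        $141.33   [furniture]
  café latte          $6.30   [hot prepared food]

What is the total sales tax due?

Graphic novel $26.21: books → 0% → $0.00
Deli sandwich $6.47: hot prepared food → 8.75% → $0.57
Bookshelf $292.44: furniture, $250.00 or more → 10% → $29.24
Office chair $119.51: furniture, under $250.00 → 0% → $0.00
Floor lamp $141.33: furniture, under $250.00 → 0% → $0.00
Café latte $6.30: hot prepared food → 8.75% → $0.55
Total tax = $0.57 + $29.24 + $0.55 = $30.36

$30.36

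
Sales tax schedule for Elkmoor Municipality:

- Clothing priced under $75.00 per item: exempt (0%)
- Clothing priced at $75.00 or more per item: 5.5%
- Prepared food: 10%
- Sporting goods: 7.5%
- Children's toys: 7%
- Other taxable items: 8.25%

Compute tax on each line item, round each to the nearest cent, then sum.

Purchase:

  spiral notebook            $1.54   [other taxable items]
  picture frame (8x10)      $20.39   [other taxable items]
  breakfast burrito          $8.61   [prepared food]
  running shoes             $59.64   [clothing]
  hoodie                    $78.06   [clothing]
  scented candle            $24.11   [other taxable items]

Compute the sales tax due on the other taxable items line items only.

Spiral notebook $1.54: other taxable items → 8.25% → $0.13
Picture frame (8x10) $20.39: other taxable items → 8.25% → $1.68
Scented candle $24.11: other taxable items → 8.25% → $1.99
Tax on other taxable items = $0.13 + $1.68 + $1.99 = $3.80

$3.80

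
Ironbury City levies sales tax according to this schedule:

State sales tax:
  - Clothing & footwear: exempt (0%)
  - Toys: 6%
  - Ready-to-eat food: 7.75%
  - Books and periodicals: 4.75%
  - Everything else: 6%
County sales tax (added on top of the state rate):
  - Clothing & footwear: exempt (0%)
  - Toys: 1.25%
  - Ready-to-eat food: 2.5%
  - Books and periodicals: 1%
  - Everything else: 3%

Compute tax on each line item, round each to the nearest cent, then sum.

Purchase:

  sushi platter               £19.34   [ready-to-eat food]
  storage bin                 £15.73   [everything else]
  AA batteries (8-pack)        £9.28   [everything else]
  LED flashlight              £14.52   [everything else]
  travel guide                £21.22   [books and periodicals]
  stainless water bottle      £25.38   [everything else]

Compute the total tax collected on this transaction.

£9.05

Sushi platter £19.34: ready-to-eat food → 7.75% + 2.5% county = 10.25% → £1.98
Storage bin £15.73: everything else → 6% + 3% county = 9% → £1.42
AA batteries (8-pack) £9.28: everything else → 6% + 3% county = 9% → £0.84
LED flashlight £14.52: everything else → 6% + 3% county = 9% → £1.31
Travel guide £21.22: books and periodicals → 4.75% + 1% county = 5.75% → £1.22
Stainless water bottle £25.38: everything else → 6% + 3% county = 9% → £2.28
Total tax = £1.98 + £1.42 + £0.84 + £1.31 + £1.22 + £2.28 = £9.05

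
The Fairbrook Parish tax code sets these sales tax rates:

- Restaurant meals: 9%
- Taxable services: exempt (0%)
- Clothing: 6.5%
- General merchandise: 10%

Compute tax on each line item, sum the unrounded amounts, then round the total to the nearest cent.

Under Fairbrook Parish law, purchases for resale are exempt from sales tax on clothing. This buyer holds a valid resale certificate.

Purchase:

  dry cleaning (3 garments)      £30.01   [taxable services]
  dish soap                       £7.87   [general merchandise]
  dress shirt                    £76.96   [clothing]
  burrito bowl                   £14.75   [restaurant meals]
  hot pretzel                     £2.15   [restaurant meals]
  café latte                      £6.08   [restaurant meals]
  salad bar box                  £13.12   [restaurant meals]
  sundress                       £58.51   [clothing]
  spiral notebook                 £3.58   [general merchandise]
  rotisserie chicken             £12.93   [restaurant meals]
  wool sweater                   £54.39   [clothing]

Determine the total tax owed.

£5.56

Dry cleaning (3 garments) £30.01: taxable services → 0% → £0.00
Dish soap £7.87: general merchandise → 10% → £0.787
Dress shirt £76.96: clothing, buyer-exempt → 0% → £0.00
Burrito bowl £14.75: restaurant meals → 9% → £1.3275
Hot pretzel £2.15: restaurant meals → 9% → £0.1935
Café latte £6.08: restaurant meals → 9% → £0.5472
Salad bar box £13.12: restaurant meals → 9% → £1.1808
Sundress £58.51: clothing, buyer-exempt → 0% → £0.00
Spiral notebook £3.58: general merchandise → 10% → £0.358
Rotisserie chicken £12.93: restaurant meals → 9% → £1.1637
Wool sweater £54.39: clothing, buyer-exempt → 0% → £0.00
Unrounded tax sum = £5.5577 → £5.56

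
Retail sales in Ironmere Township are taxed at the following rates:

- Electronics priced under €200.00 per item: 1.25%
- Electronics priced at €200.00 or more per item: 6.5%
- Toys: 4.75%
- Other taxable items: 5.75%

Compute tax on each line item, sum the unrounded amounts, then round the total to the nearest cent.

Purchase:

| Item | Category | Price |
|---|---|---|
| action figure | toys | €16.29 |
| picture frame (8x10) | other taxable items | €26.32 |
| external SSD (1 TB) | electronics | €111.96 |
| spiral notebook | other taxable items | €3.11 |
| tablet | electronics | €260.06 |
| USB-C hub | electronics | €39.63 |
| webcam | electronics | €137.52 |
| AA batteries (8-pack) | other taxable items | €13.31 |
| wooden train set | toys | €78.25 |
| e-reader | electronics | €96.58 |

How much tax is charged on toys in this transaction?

€4.49

Action figure €16.29: toys → 4.75% → €0.773775
Wooden train set €78.25: toys → 4.75% → €3.716875
Tax on toys: unrounded sum = €4.49065 → €4.49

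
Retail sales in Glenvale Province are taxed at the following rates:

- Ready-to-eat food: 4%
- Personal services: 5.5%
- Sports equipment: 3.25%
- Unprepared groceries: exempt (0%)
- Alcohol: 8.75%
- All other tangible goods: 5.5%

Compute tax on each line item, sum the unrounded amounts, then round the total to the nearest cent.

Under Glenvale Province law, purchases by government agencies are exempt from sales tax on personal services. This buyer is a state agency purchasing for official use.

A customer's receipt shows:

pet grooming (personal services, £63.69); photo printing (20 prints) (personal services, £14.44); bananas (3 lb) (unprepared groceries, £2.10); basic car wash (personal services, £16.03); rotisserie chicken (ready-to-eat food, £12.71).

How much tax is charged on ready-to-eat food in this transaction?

£0.51

Rotisserie chicken £12.71: ready-to-eat food → 4% → £0.5084
Tax on ready-to-eat food: unrounded sum = £0.5084 → £0.51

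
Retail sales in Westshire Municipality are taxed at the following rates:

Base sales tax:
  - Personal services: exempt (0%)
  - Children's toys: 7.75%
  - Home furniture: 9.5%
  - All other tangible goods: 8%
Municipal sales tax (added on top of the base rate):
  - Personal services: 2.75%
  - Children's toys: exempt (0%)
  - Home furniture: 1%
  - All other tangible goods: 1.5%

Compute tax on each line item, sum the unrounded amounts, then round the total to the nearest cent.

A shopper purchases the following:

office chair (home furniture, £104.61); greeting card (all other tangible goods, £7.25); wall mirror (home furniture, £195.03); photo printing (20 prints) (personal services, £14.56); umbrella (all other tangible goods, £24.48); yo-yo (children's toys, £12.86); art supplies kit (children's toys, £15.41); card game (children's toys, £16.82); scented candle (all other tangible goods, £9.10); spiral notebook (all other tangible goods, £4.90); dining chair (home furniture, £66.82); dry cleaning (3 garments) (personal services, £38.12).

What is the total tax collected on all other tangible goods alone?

£4.34

Greeting card £7.25: all other tangible goods → 8% + 1.5% municipal = 9.5% → £0.68875
Umbrella £24.48: all other tangible goods → 8% + 1.5% municipal = 9.5% → £2.3256
Scented candle £9.10: all other tangible goods → 8% + 1.5% municipal = 9.5% → £0.8645
Spiral notebook £4.90: all other tangible goods → 8% + 1.5% municipal = 9.5% → £0.4655
Tax on all other tangible goods: unrounded sum = £4.34435 → £4.34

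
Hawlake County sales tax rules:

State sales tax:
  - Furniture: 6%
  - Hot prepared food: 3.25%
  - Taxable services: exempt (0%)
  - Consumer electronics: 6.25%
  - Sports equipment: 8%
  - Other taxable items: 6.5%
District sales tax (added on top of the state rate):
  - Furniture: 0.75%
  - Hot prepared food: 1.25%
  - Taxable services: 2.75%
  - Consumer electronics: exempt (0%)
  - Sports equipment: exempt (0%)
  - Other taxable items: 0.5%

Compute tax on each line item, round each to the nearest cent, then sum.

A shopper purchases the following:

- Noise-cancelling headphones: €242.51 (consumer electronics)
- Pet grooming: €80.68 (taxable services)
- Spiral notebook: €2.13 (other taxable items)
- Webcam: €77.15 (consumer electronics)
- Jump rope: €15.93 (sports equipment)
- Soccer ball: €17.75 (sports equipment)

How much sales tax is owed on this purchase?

€25.04

Noise-cancelling headphones €242.51: consumer electronics → 6.25% + 0% district = 6.25% → €15.16
Pet grooming €80.68: taxable services → 0% + 2.75% district = 2.75% → €2.22
Spiral notebook €2.13: other taxable items → 6.5% + 0.5% district = 7% → €0.15
Webcam €77.15: consumer electronics → 6.25% + 0% district = 6.25% → €4.82
Jump rope €15.93: sports equipment → 8% + 0% district = 8% → €1.27
Soccer ball €17.75: sports equipment → 8% + 0% district = 8% → €1.42
Total tax = €15.16 + €2.22 + €0.15 + €4.82 + €1.27 + €1.42 = €25.04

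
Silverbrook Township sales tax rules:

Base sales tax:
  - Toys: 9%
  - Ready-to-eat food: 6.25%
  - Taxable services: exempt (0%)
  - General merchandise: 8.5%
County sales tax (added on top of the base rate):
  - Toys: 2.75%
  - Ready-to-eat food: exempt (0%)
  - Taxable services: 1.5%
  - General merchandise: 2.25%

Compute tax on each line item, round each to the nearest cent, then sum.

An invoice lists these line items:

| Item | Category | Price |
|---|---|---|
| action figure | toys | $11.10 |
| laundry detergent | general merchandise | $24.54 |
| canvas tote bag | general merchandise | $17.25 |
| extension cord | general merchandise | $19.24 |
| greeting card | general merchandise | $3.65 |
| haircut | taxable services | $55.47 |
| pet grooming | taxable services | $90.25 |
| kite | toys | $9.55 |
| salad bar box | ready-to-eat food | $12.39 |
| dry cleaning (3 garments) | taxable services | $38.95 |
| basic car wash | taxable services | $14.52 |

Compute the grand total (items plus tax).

$310.03

Action figure $11.10: toys → 9% + 2.75% county = 11.75% → $1.30
Laundry detergent $24.54: general merchandise → 8.5% + 2.25% county = 10.75% → $2.64
Canvas tote bag $17.25: general merchandise → 8.5% + 2.25% county = 10.75% → $1.85
Extension cord $19.24: general merchandise → 8.5% + 2.25% county = 10.75% → $2.07
Greeting card $3.65: general merchandise → 8.5% + 2.25% county = 10.75% → $0.39
Haircut $55.47: taxable services → 0% + 1.5% county = 1.5% → $0.83
Pet grooming $90.25: taxable services → 0% + 1.5% county = 1.5% → $1.35
Kite $9.55: toys → 9% + 2.75% county = 11.75% → $1.12
Salad bar box $12.39: ready-to-eat food → 6.25% + 0% county = 6.25% → $0.77
Dry cleaning (3 garments) $38.95: taxable services → 0% + 1.5% county = 1.5% → $0.58
Basic car wash $14.52: taxable services → 0% + 1.5% county = 1.5% → $0.22
Subtotal = $296.91; tax = $13.12; total due = $310.03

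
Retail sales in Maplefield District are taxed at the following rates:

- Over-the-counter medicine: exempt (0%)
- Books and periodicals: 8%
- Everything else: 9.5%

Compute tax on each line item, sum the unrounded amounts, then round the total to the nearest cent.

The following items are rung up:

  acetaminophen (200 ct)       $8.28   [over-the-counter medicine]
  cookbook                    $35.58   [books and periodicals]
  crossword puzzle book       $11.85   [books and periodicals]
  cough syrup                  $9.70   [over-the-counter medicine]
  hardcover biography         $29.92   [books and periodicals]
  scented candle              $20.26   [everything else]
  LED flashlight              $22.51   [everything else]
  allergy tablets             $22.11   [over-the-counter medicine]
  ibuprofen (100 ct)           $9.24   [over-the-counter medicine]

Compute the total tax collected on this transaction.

$10.25

Acetaminophen (200 ct) $8.28: over-the-counter medicine → 0% → $0.00
Cookbook $35.58: books and periodicals → 8% → $2.8464
Crossword puzzle book $11.85: books and periodicals → 8% → $0.948
Cough syrup $9.70: over-the-counter medicine → 0% → $0.00
Hardcover biography $29.92: books and periodicals → 8% → $2.3936
Scented candle $20.26: everything else → 9.5% → $1.9247
LED flashlight $22.51: everything else → 9.5% → $2.13845
Allergy tablets $22.11: over-the-counter medicine → 0% → $0.00
Ibuprofen (100 ct) $9.24: over-the-counter medicine → 0% → $0.00
Unrounded tax sum = $10.25115 → $10.25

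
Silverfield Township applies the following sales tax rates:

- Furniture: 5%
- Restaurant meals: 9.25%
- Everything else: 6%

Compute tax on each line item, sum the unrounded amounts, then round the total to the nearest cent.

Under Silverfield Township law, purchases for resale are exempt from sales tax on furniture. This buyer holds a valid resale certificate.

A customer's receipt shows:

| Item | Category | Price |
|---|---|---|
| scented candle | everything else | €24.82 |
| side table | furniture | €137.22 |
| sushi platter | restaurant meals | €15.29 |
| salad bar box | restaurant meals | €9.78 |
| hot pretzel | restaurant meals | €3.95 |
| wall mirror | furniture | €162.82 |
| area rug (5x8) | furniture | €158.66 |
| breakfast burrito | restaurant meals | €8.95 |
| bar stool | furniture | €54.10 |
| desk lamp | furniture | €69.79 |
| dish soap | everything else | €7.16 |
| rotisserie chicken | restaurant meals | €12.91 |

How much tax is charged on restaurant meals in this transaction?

€4.71

Sushi platter €15.29: restaurant meals → 9.25% → €1.414325
Salad bar box €9.78: restaurant meals → 9.25% → €0.90465
Hot pretzel €3.95: restaurant meals → 9.25% → €0.365375
Breakfast burrito €8.95: restaurant meals → 9.25% → €0.827875
Rotisserie chicken €12.91: restaurant meals → 9.25% → €1.194175
Tax on restaurant meals: unrounded sum = €4.7064 → €4.71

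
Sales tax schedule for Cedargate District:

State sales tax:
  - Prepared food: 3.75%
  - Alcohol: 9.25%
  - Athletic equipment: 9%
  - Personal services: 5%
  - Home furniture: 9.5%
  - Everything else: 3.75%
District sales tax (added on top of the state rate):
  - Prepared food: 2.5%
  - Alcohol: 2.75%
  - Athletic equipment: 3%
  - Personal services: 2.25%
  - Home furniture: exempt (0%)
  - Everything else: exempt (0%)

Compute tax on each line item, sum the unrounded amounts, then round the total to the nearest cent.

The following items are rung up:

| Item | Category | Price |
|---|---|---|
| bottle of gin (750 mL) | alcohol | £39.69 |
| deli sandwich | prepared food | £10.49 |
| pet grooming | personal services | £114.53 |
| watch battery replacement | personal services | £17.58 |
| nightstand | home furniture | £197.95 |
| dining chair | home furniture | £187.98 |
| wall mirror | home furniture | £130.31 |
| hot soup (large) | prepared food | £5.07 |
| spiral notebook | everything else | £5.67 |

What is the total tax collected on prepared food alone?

Deli sandwich £10.49: prepared food → 3.75% + 2.5% district = 6.25% → £0.655625
Hot soup (large) £5.07: prepared food → 3.75% + 2.5% district = 6.25% → £0.316875
Tax on prepared food: unrounded sum = £0.9725 → £0.97

£0.97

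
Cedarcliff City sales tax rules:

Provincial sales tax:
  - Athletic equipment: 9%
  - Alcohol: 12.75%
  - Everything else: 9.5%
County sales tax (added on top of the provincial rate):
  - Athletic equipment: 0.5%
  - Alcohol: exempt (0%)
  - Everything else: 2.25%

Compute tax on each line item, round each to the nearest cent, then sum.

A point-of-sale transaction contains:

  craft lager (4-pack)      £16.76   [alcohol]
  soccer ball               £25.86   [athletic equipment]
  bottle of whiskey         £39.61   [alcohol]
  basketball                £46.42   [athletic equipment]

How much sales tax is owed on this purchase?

Craft lager (4-pack) £16.76: alcohol → 12.75% + 0% county = 12.75% → £2.14
Soccer ball £25.86: athletic equipment → 9% + 0.5% county = 9.5% → £2.46
Bottle of whiskey £39.61: alcohol → 12.75% + 0% county = 12.75% → £5.05
Basketball £46.42: athletic equipment → 9% + 0.5% county = 9.5% → £4.41
Total tax = £2.14 + £2.46 + £5.05 + £4.41 = £14.06

£14.06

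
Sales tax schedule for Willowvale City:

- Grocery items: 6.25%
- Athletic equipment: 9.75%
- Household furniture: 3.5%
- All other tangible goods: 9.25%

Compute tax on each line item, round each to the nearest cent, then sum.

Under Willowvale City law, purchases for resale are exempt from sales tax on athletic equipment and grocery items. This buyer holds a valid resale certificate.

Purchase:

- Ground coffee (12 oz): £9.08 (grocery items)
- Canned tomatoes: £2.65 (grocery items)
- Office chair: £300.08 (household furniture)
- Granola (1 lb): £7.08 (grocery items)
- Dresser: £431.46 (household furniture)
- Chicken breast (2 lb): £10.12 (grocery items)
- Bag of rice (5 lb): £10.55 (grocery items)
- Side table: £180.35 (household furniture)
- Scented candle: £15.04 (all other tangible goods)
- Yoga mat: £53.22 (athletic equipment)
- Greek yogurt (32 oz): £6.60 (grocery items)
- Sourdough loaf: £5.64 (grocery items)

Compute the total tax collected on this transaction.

£33.30

Ground coffee (12 oz) £9.08: grocery items, buyer-exempt → 0% → £0.00
Canned tomatoes £2.65: grocery items, buyer-exempt → 0% → £0.00
Office chair £300.08: household furniture → 3.5% → £10.50
Granola (1 lb) £7.08: grocery items, buyer-exempt → 0% → £0.00
Dresser £431.46: household furniture → 3.5% → £15.10
Chicken breast (2 lb) £10.12: grocery items, buyer-exempt → 0% → £0.00
Bag of rice (5 lb) £10.55: grocery items, buyer-exempt → 0% → £0.00
Side table £180.35: household furniture → 3.5% → £6.31
Scented candle £15.04: all other tangible goods → 9.25% → £1.39
Yoga mat £53.22: athletic equipment, buyer-exempt → 0% → £0.00
Greek yogurt (32 oz) £6.60: grocery items, buyer-exempt → 0% → £0.00
Sourdough loaf £5.64: grocery items, buyer-exempt → 0% → £0.00
Total tax = £10.50 + £15.10 + £6.31 + £1.39 = £33.30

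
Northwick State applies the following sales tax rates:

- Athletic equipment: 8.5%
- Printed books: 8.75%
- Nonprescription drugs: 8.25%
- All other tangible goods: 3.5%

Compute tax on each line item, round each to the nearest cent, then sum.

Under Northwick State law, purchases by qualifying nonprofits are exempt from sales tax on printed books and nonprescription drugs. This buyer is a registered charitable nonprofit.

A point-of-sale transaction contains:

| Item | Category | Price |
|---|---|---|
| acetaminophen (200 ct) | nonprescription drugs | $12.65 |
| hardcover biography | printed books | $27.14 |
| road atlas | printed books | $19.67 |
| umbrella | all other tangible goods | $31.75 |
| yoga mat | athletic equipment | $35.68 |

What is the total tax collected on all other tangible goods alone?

Umbrella $31.75: all other tangible goods → 3.5% → $1.11
Tax on all other tangible goods = $1.11

$1.11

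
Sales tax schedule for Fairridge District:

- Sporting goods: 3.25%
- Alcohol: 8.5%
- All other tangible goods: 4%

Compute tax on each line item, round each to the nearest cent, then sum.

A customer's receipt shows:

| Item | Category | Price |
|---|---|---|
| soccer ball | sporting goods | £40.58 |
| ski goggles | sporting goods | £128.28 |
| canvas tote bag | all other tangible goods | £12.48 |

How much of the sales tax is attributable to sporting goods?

£5.49

Soccer ball £40.58: sporting goods → 3.25% → £1.32
Ski goggles £128.28: sporting goods → 3.25% → £4.17
Tax on sporting goods = £1.32 + £4.17 = £5.49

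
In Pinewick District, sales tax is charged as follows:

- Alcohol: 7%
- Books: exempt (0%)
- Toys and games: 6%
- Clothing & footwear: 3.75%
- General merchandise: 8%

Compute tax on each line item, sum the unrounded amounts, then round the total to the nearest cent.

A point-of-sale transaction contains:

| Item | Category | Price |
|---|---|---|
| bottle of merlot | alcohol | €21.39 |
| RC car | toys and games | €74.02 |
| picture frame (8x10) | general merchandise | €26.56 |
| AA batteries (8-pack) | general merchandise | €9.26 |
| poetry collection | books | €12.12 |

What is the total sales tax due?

Bottle of merlot €21.39: alcohol → 7% → €1.4973
RC car €74.02: toys and games → 6% → €4.4412
Picture frame (8x10) €26.56: general merchandise → 8% → €2.1248
AA batteries (8-pack) €9.26: general merchandise → 8% → €0.7408
Poetry collection €12.12: books → 0% → €0.00
Unrounded tax sum = €8.8041 → €8.80

€8.80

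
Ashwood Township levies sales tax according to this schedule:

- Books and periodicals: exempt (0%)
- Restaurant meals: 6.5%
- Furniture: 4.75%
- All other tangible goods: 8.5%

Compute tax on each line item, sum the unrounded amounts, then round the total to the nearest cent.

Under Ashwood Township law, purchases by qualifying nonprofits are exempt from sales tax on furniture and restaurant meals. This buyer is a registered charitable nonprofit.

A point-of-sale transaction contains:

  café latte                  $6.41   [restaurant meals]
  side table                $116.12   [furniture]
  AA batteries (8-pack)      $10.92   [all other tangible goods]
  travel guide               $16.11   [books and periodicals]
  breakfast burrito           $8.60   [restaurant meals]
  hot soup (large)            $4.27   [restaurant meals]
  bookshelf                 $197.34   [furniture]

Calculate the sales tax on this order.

Café latte $6.41: restaurant meals, buyer-exempt → 0% → $0.00
Side table $116.12: furniture, buyer-exempt → 0% → $0.00
AA batteries (8-pack) $10.92: all other tangible goods → 8.5% → $0.9282
Travel guide $16.11: books and periodicals → 0% → $0.00
Breakfast burrito $8.60: restaurant meals, buyer-exempt → 0% → $0.00
Hot soup (large) $4.27: restaurant meals, buyer-exempt → 0% → $0.00
Bookshelf $197.34: furniture, buyer-exempt → 0% → $0.00
Unrounded tax sum = $0.9282 → $0.93

$0.93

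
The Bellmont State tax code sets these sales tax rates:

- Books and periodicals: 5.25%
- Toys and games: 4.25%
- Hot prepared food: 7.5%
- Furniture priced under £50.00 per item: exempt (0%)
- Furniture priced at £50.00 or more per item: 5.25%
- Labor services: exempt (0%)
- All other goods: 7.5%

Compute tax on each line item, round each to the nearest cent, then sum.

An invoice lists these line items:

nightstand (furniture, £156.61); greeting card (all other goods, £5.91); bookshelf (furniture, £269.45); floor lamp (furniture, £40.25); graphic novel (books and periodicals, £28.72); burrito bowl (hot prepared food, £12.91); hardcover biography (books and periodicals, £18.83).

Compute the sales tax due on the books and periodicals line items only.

£2.50

Graphic novel £28.72: books and periodicals → 5.25% → £1.51
Hardcover biography £18.83: books and periodicals → 5.25% → £0.99
Tax on books and periodicals = £1.51 + £0.99 = £2.50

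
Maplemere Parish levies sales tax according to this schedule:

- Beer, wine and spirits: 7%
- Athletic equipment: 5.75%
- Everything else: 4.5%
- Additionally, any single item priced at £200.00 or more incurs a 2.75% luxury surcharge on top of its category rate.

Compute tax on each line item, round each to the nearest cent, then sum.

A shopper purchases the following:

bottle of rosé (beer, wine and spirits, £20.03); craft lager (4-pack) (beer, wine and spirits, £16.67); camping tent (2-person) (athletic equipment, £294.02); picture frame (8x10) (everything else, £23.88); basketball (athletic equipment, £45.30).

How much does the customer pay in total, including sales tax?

£431.13

Bottle of rosé £20.03: beer, wine and spirits → 7% → £1.40
Craft lager (4-pack) £16.67: beer, wine and spirits → 7% → £1.17
Camping tent (2-person) £294.02: athletic equipment → 5.75% + 2.75% surcharge = 8.5% → £24.99
Picture frame (8x10) £23.88: everything else → 4.5% → £1.07
Basketball £45.30: athletic equipment → 5.75% → £2.60
Subtotal = £399.90; tax = £31.23; total due = £431.13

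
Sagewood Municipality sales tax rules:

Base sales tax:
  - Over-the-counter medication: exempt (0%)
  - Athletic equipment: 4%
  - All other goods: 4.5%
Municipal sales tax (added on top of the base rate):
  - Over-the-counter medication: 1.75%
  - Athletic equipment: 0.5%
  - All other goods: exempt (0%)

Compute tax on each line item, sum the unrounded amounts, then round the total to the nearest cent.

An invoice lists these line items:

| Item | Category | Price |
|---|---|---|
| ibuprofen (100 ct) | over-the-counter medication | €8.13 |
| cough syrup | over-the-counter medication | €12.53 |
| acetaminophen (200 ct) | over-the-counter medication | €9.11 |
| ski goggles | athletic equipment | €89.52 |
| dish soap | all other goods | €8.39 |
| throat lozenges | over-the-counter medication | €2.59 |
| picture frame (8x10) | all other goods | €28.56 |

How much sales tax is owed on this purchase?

Ibuprofen (100 ct) €8.13: over-the-counter medication → 0% + 1.75% municipal = 1.75% → €0.142275
Cough syrup €12.53: over-the-counter medication → 0% + 1.75% municipal = 1.75% → €0.219275
Acetaminophen (200 ct) €9.11: over-the-counter medication → 0% + 1.75% municipal = 1.75% → €0.159425
Ski goggles €89.52: athletic equipment → 4% + 0.5% municipal = 4.5% → €4.0284
Dish soap €8.39: all other goods → 4.5% + 0% municipal = 4.5% → €0.37755
Throat lozenges €2.59: over-the-counter medication → 0% + 1.75% municipal = 1.75% → €0.045325
Picture frame (8x10) €28.56: all other goods → 4.5% + 0% municipal = 4.5% → €1.2852
Unrounded tax sum = €6.25745 → €6.26

€6.26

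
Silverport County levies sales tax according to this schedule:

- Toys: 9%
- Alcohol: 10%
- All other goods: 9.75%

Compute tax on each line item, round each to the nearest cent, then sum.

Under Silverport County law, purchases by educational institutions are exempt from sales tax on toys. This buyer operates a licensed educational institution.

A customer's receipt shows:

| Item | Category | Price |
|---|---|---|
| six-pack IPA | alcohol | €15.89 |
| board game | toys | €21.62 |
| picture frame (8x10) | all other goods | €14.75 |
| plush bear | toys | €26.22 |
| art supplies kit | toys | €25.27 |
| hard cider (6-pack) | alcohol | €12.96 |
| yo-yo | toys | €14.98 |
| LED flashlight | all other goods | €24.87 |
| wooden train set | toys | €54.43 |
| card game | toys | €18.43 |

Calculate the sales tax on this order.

€6.75

Six-pack IPA €15.89: alcohol → 10% → €1.59
Board game €21.62: toys, buyer-exempt → 0% → €0.00
Picture frame (8x10) €14.75: all other goods → 9.75% → €1.44
Plush bear €26.22: toys, buyer-exempt → 0% → €0.00
Art supplies kit €25.27: toys, buyer-exempt → 0% → €0.00
Hard cider (6-pack) €12.96: alcohol → 10% → €1.30
Yo-yo €14.98: toys, buyer-exempt → 0% → €0.00
LED flashlight €24.87: all other goods → 9.75% → €2.42
Wooden train set €54.43: toys, buyer-exempt → 0% → €0.00
Card game €18.43: toys, buyer-exempt → 0% → €0.00
Total tax = €1.59 + €1.44 + €1.30 + €2.42 = €6.75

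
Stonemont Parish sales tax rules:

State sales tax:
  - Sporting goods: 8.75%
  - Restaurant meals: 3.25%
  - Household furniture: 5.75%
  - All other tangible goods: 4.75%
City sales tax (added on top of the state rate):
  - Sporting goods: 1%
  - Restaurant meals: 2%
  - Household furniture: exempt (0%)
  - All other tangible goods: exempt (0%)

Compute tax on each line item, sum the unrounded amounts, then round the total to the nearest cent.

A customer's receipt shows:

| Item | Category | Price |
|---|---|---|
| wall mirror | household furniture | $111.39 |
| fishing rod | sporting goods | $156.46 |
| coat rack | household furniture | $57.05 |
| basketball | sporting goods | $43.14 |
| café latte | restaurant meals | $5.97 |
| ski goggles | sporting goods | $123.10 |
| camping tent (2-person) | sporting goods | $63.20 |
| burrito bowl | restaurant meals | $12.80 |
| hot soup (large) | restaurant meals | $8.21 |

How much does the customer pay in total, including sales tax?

$630.05

Wall mirror $111.39: household furniture → 5.75% + 0% city = 5.75% → $6.404925
Fishing rod $156.46: sporting goods → 8.75% + 1% city = 9.75% → $15.25485
Coat rack $57.05: household furniture → 5.75% + 0% city = 5.75% → $3.280375
Basketball $43.14: sporting goods → 8.75% + 1% city = 9.75% → $4.20615
Café latte $5.97: restaurant meals → 3.25% + 2% city = 5.25% → $0.313425
Ski goggles $123.10: sporting goods → 8.75% + 1% city = 9.75% → $12.00225
Camping tent (2-person) $63.20: sporting goods → 8.75% + 1% city = 9.75% → $6.162
Burrito bowl $12.80: restaurant meals → 3.25% + 2% city = 5.25% → $0.672
Hot soup (large) $8.21: restaurant meals → 3.25% + 2% city = 5.25% → $0.431025
Subtotal = $581.32; unrounded tax = $48.727 → $48.73; total due = $630.05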